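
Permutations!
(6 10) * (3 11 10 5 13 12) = (3 11 10 6 5 13 12) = [0, 1, 2, 11, 4, 13, 5, 7, 8, 9, 6, 10, 3, 12]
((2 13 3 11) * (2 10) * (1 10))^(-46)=(1 2 3)(10 13 11)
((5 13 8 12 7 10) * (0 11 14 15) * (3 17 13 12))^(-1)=(0 15 14 11)(3 8 13 17)(5 10 7 12)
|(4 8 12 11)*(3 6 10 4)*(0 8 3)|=4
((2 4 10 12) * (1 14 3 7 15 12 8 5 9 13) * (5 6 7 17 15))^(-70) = ((1 14 3 17 15 12 2 4 10 8 6 7 5 9 13))^(-70) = (1 12 6)(2 7 14)(3 4 5)(8 13 15)(9 17 10)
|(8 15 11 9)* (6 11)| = |(6 11 9 8 15)| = 5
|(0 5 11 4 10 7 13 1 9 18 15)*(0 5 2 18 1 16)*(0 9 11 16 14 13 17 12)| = |(0 2 18 15 5 16 9 1 11 4 10 7 17 12)(13 14)| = 14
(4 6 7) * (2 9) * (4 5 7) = (2 9)(4 6)(5 7) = [0, 1, 9, 3, 6, 7, 4, 5, 8, 2]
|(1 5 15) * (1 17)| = |(1 5 15 17)| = 4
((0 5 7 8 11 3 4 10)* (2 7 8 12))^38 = ((0 5 8 11 3 4 10)(2 7 12))^38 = (0 11 10 8 4 5 3)(2 12 7)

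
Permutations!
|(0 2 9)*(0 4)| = |(0 2 9 4)| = 4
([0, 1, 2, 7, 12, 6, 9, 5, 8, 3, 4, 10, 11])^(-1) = (3 9 6 5 7)(4 10 11 12)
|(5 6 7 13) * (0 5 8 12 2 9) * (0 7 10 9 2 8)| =|(0 5 6 10 9 7 13)(8 12)| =14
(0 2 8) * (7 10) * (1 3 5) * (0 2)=[0, 3, 8, 5, 4, 1, 6, 10, 2, 9, 7]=(1 3 5)(2 8)(7 10)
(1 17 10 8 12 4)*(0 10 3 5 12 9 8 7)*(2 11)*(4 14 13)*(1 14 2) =(0 10 7)(1 17 3 5 12 2 11)(4 14 13)(8 9) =[10, 17, 11, 5, 14, 12, 6, 0, 9, 8, 7, 1, 2, 4, 13, 15, 16, 3]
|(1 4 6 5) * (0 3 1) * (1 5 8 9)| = 15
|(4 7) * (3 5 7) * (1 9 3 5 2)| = 12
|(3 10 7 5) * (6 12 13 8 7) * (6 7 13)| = 4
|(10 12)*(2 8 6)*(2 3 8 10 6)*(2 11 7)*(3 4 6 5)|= 8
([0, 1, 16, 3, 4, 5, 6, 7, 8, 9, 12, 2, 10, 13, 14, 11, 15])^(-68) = [0, 1, 2, 3, 4, 5, 6, 7, 8, 9, 10, 11, 12, 13, 14, 15, 16]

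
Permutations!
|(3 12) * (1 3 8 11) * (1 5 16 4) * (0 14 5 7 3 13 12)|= 12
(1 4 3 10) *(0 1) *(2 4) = (0 1 2 4 3 10) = [1, 2, 4, 10, 3, 5, 6, 7, 8, 9, 0]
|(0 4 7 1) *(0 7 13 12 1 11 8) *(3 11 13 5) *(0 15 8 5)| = 12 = |(0 4)(1 7 13 12)(3 11 5)(8 15)|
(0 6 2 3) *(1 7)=(0 6 2 3)(1 7)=[6, 7, 3, 0, 4, 5, 2, 1]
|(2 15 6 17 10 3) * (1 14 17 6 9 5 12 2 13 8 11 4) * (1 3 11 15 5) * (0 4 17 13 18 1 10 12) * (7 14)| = 17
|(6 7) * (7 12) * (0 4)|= |(0 4)(6 12 7)|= 6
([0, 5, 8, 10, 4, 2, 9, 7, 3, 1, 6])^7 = (1 9 6 10 3 8 2 5)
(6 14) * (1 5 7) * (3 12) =[0, 5, 2, 12, 4, 7, 14, 1, 8, 9, 10, 11, 3, 13, 6] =(1 5 7)(3 12)(6 14)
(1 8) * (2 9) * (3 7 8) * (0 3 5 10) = [3, 5, 9, 7, 4, 10, 6, 8, 1, 2, 0] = (0 3 7 8 1 5 10)(2 9)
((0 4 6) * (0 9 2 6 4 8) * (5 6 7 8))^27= (0 8 7 2 9 6 5)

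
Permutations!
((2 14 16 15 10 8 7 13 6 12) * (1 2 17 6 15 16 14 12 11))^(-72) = ((1 2 12 17 6 11)(7 13 15 10 8))^(-72) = (17)(7 10 13 8 15)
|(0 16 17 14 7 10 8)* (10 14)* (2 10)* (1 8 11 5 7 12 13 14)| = |(0 16 17 2 10 11 5 7 1 8)(12 13 14)| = 30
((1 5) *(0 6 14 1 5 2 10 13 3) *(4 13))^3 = (0 1 4)(2 13 6)(3 14 10)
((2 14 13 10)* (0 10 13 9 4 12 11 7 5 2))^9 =((0 10)(2 14 9 4 12 11 7 5))^9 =(0 10)(2 14 9 4 12 11 7 5)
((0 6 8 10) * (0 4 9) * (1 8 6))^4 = (0 4 8)(1 9 10)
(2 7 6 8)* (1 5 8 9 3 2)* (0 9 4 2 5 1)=(0 9 3 5 8)(2 7 6 4)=[9, 1, 7, 5, 2, 8, 4, 6, 0, 3]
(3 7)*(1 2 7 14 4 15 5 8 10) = (1 2 7 3 14 4 15 5 8 10) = [0, 2, 7, 14, 15, 8, 6, 3, 10, 9, 1, 11, 12, 13, 4, 5]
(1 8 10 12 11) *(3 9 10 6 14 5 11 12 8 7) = (1 7 3 9 10 8 6 14 5 11) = [0, 7, 2, 9, 4, 11, 14, 3, 6, 10, 8, 1, 12, 13, 5]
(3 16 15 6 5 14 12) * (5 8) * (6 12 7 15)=(3 16 6 8 5 14 7 15 12)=[0, 1, 2, 16, 4, 14, 8, 15, 5, 9, 10, 11, 3, 13, 7, 12, 6]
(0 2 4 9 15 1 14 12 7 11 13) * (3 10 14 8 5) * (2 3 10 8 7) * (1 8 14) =(0 3 14 12 2 4 9 15 8 5 10 1 7 11 13) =[3, 7, 4, 14, 9, 10, 6, 11, 5, 15, 1, 13, 2, 0, 12, 8]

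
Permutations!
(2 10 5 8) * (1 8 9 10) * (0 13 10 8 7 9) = [13, 7, 1, 3, 4, 0, 6, 9, 2, 8, 5, 11, 12, 10] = (0 13 10 5)(1 7 9 8 2)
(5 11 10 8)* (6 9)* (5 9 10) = (5 11)(6 10 8 9) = [0, 1, 2, 3, 4, 11, 10, 7, 9, 6, 8, 5]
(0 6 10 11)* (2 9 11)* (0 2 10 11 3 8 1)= [6, 0, 9, 8, 4, 5, 11, 7, 1, 3, 10, 2]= (0 6 11 2 9 3 8 1)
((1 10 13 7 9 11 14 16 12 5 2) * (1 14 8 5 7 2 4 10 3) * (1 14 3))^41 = (2 14 12 9 8 4 13 3 16 7 11 5 10)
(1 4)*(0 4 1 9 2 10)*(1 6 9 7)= [4, 6, 10, 3, 7, 5, 9, 1, 8, 2, 0]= (0 4 7 1 6 9 2 10)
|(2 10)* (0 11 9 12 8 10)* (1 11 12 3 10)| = 9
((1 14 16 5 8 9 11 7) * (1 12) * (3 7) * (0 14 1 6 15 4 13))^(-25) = (0 5 11 12 4 14 8 3 6 13 16 9 7 15)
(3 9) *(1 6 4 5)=(1 6 4 5)(3 9)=[0, 6, 2, 9, 5, 1, 4, 7, 8, 3]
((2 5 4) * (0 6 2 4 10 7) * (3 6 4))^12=(0 2)(3 10)(4 5)(6 7)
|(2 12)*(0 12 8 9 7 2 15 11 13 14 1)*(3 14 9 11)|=|(0 12 15 3 14 1)(2 8 11 13 9 7)|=6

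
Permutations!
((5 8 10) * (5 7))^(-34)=(5 10)(7 8)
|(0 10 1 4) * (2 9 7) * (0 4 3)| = |(0 10 1 3)(2 9 7)| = 12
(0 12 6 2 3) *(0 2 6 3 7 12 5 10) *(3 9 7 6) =(0 5 10)(2 6 3)(7 12 9) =[5, 1, 6, 2, 4, 10, 3, 12, 8, 7, 0, 11, 9]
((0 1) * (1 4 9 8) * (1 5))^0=((0 4 9 8 5 1))^0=(9)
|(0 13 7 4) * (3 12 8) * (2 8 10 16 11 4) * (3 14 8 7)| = 8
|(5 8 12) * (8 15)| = 4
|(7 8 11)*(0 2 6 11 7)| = 4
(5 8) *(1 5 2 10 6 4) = (1 5 8 2 10 6 4) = [0, 5, 10, 3, 1, 8, 4, 7, 2, 9, 6]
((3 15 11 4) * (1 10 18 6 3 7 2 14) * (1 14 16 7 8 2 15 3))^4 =(18)(2 11 16 4 7 8 15)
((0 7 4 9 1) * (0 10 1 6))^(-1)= (0 6 9 4 7)(1 10)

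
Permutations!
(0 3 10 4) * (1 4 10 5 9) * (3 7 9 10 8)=[7, 4, 2, 5, 0, 10, 6, 9, 3, 1, 8]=(0 7 9 1 4)(3 5 10 8)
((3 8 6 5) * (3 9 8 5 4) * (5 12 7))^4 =(3 9)(4 5)(6 7)(8 12) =((3 12 7 5 9 8 6 4))^4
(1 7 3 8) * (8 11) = [0, 7, 2, 11, 4, 5, 6, 3, 1, 9, 10, 8] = (1 7 3 11 8)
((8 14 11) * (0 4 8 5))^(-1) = ((0 4 8 14 11 5))^(-1) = (0 5 11 14 8 4)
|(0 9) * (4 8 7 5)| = 4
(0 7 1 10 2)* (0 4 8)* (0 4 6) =(0 7 1 10 2 6)(4 8) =[7, 10, 6, 3, 8, 5, 0, 1, 4, 9, 2]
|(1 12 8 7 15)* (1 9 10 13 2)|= |(1 12 8 7 15 9 10 13 2)|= 9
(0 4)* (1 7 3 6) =(0 4)(1 7 3 6) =[4, 7, 2, 6, 0, 5, 1, 3]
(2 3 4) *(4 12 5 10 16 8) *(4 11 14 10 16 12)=(2 3 4)(5 16 8 11 14 10 12)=[0, 1, 3, 4, 2, 16, 6, 7, 11, 9, 12, 14, 5, 13, 10, 15, 8]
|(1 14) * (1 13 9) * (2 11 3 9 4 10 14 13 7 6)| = |(1 13 4 10 14 7 6 2 11 3 9)| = 11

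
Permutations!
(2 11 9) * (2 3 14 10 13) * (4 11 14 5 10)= (2 14 4 11 9 3 5 10 13)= [0, 1, 14, 5, 11, 10, 6, 7, 8, 3, 13, 9, 12, 2, 4]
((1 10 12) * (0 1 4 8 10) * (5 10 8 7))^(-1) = ((0 1)(4 7 5 10 12))^(-1) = (0 1)(4 12 10 5 7)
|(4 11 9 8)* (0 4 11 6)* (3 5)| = |(0 4 6)(3 5)(8 11 9)| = 6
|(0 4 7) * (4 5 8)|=|(0 5 8 4 7)|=5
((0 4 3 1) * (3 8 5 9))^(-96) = ((0 4 8 5 9 3 1))^(-96) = (0 8 9 1 4 5 3)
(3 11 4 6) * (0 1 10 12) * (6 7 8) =(0 1 10 12)(3 11 4 7 8 6) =[1, 10, 2, 11, 7, 5, 3, 8, 6, 9, 12, 4, 0]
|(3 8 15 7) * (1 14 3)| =6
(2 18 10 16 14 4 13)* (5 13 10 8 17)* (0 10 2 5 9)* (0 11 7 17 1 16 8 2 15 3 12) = (0 10 8 1 16 14 4 15 3 12)(2 18)(5 13)(7 17 9 11) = [10, 16, 18, 12, 15, 13, 6, 17, 1, 11, 8, 7, 0, 5, 4, 3, 14, 9, 2]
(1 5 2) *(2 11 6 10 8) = (1 5 11 6 10 8 2) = [0, 5, 1, 3, 4, 11, 10, 7, 2, 9, 8, 6]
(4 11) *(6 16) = (4 11)(6 16) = [0, 1, 2, 3, 11, 5, 16, 7, 8, 9, 10, 4, 12, 13, 14, 15, 6]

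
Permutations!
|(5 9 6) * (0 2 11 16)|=|(0 2 11 16)(5 9 6)|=12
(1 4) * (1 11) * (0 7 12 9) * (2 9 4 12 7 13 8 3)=(0 13 8 3 2 9)(1 12 4 11)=[13, 12, 9, 2, 11, 5, 6, 7, 3, 0, 10, 1, 4, 8]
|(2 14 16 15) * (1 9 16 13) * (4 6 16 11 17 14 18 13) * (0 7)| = 12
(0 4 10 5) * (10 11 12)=(0 4 11 12 10 5)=[4, 1, 2, 3, 11, 0, 6, 7, 8, 9, 5, 12, 10]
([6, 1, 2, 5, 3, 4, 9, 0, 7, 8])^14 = [7, 1, 2, 4, 5, 3, 0, 8, 9, 6]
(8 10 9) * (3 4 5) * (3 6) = (3 4 5 6)(8 10 9) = [0, 1, 2, 4, 5, 6, 3, 7, 10, 8, 9]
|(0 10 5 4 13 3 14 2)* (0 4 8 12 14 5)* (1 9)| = 8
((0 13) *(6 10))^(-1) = (0 13)(6 10)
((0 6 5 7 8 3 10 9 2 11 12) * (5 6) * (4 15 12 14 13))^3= ((0 5 7 8 3 10 9 2 11 14 13 4 15 12))^3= (0 8 9 14 15 5 3 2 13 12 7 10 11 4)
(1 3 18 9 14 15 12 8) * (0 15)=[15, 3, 2, 18, 4, 5, 6, 7, 1, 14, 10, 11, 8, 13, 0, 12, 16, 17, 9]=(0 15 12 8 1 3 18 9 14)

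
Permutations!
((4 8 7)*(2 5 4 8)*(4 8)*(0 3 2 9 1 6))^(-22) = ((0 3 2 5 8 7 4 9 1 6))^(-22) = (0 1 4 8 2)(3 6 9 7 5)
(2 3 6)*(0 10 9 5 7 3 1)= [10, 0, 1, 6, 4, 7, 2, 3, 8, 5, 9]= (0 10 9 5 7 3 6 2 1)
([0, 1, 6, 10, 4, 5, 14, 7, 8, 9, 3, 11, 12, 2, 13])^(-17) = (2 13 14 6)(3 10)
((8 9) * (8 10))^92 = ((8 9 10))^92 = (8 10 9)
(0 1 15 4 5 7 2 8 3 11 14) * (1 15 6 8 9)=(0 15 4 5 7 2 9 1 6 8 3 11 14)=[15, 6, 9, 11, 5, 7, 8, 2, 3, 1, 10, 14, 12, 13, 0, 4]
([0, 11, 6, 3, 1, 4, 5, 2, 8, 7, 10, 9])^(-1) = [0, 4, 7, 3, 5, 6, 2, 9, 8, 11, 10, 1]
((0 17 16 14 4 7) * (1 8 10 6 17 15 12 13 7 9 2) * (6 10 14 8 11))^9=((0 15 12 13 7)(1 11 6 17 16 8 14 4 9 2))^9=(0 7 13 12 15)(1 2 9 4 14 8 16 17 6 11)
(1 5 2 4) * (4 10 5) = (1 4)(2 10 5) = [0, 4, 10, 3, 1, 2, 6, 7, 8, 9, 5]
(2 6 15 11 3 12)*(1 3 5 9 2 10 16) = (1 3 12 10 16)(2 6 15 11 5 9) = [0, 3, 6, 12, 4, 9, 15, 7, 8, 2, 16, 5, 10, 13, 14, 11, 1]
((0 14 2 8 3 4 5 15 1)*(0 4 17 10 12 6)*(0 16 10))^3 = ((0 14 2 8 3 17)(1 4 5 15)(6 16 10 12))^3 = (0 8)(1 15 5 4)(2 17)(3 14)(6 12 10 16)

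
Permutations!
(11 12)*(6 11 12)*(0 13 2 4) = (0 13 2 4)(6 11) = [13, 1, 4, 3, 0, 5, 11, 7, 8, 9, 10, 6, 12, 2]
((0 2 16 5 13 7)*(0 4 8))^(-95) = ((0 2 16 5 13 7 4 8))^(-95) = (0 2 16 5 13 7 4 8)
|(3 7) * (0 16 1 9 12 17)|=6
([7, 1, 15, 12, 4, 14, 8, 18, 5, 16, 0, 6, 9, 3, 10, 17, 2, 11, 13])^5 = (0 12 17 14 13 2 8 7 9 11 10 3 15 5 18 16 6)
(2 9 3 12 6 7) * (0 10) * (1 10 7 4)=[7, 10, 9, 12, 1, 5, 4, 2, 8, 3, 0, 11, 6]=(0 7 2 9 3 12 6 4 1 10)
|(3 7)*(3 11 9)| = |(3 7 11 9)| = 4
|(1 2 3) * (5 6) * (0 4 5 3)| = 7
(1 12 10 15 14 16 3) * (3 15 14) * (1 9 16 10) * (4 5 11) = [0, 12, 2, 9, 5, 11, 6, 7, 8, 16, 14, 4, 1, 13, 10, 3, 15] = (1 12)(3 9 16 15)(4 5 11)(10 14)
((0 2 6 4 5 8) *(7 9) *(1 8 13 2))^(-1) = ((0 1 8)(2 6 4 5 13)(7 9))^(-1) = (0 8 1)(2 13 5 4 6)(7 9)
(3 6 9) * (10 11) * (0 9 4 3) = [9, 1, 2, 6, 3, 5, 4, 7, 8, 0, 11, 10] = (0 9)(3 6 4)(10 11)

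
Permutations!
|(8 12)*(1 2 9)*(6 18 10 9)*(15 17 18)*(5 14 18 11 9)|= 28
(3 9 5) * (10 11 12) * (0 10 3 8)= (0 10 11 12 3 9 5 8)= [10, 1, 2, 9, 4, 8, 6, 7, 0, 5, 11, 12, 3]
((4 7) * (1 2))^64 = (7)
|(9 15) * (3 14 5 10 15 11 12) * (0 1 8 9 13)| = |(0 1 8 9 11 12 3 14 5 10 15 13)| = 12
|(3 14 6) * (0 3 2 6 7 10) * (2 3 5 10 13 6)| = 15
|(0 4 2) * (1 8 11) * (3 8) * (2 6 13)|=|(0 4 6 13 2)(1 3 8 11)|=20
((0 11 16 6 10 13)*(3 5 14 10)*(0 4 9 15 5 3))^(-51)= ((0 11 16 6)(4 9 15 5 14 10 13))^(-51)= (0 11 16 6)(4 10 5 9 13 14 15)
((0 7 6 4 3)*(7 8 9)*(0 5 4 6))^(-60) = (9)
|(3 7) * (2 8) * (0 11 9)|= 6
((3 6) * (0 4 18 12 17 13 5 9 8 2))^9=(0 2 8 9 5 13 17 12 18 4)(3 6)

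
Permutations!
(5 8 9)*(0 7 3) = (0 7 3)(5 8 9) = [7, 1, 2, 0, 4, 8, 6, 3, 9, 5]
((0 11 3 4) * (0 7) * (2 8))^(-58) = (0 3 7 11 4)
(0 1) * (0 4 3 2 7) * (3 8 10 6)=(0 1 4 8 10 6 3 2 7)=[1, 4, 7, 2, 8, 5, 3, 0, 10, 9, 6]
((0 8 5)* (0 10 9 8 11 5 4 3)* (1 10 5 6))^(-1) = (0 3 4 8 9 10 1 6 11)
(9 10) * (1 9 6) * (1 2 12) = [0, 9, 12, 3, 4, 5, 2, 7, 8, 10, 6, 11, 1] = (1 9 10 6 2 12)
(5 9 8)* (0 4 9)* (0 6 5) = (0 4 9 8)(5 6) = [4, 1, 2, 3, 9, 6, 5, 7, 0, 8]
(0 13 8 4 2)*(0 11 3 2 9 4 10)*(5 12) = [13, 1, 11, 2, 9, 12, 6, 7, 10, 4, 0, 3, 5, 8] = (0 13 8 10)(2 11 3)(4 9)(5 12)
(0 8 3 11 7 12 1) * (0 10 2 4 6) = (0 8 3 11 7 12 1 10 2 4 6) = [8, 10, 4, 11, 6, 5, 0, 12, 3, 9, 2, 7, 1]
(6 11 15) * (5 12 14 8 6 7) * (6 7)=(5 12 14 8 7)(6 11 15)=[0, 1, 2, 3, 4, 12, 11, 5, 7, 9, 10, 15, 14, 13, 8, 6]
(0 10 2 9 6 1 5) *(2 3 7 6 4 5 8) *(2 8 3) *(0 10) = (1 3 7 6)(2 9 4 5 10) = [0, 3, 9, 7, 5, 10, 1, 6, 8, 4, 2]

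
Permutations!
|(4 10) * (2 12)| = |(2 12)(4 10)| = 2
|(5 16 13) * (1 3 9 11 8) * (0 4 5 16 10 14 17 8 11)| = |(0 4 5 10 14 17 8 1 3 9)(13 16)| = 10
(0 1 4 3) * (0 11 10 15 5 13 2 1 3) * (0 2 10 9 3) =[0, 4, 1, 11, 2, 13, 6, 7, 8, 3, 15, 9, 12, 10, 14, 5] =(1 4 2)(3 11 9)(5 13 10 15)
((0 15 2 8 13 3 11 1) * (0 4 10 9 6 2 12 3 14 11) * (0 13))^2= ((0 15 12 3 13 14 11 1 4 10 9 6 2 8))^2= (0 12 13 11 4 9 2)(1 10 6 8 15 3 14)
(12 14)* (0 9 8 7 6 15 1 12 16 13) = (0 9 8 7 6 15 1 12 14 16 13) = [9, 12, 2, 3, 4, 5, 15, 6, 7, 8, 10, 11, 14, 0, 16, 1, 13]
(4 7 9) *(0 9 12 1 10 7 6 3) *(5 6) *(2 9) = (0 2 9 4 5 6 3)(1 10 7 12) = [2, 10, 9, 0, 5, 6, 3, 12, 8, 4, 7, 11, 1]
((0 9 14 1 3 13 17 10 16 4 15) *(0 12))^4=(0 3 16)(1 10 12)(4 9 13)(14 17 15)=((0 9 14 1 3 13 17 10 16 4 15 12))^4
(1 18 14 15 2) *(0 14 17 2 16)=(0 14 15 16)(1 18 17 2)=[14, 18, 1, 3, 4, 5, 6, 7, 8, 9, 10, 11, 12, 13, 15, 16, 0, 2, 17]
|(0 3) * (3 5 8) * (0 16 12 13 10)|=8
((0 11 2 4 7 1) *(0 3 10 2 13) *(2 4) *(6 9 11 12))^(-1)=(0 13 11 9 6 12)(1 7 4 10 3)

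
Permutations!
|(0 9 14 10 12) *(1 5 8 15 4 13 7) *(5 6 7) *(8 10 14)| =9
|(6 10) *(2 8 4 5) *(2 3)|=10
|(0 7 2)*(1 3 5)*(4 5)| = 12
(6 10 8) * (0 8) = [8, 1, 2, 3, 4, 5, 10, 7, 6, 9, 0] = (0 8 6 10)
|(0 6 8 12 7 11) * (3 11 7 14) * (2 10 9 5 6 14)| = 28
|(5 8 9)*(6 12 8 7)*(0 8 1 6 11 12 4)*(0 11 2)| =|(0 8 9 5 7 2)(1 6 4 11 12)| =30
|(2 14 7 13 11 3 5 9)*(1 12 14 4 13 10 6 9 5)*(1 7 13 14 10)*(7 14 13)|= |(1 12 10 6 9 2 4 13 11 3 14 7)|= 12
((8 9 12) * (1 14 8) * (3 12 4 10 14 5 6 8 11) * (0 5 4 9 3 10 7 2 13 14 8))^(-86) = (0 5 6)(1 7 13 11 8 12 4 2 14 10 3)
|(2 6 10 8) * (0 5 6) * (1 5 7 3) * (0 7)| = 8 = |(1 5 6 10 8 2 7 3)|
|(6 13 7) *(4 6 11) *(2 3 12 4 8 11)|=|(2 3 12 4 6 13 7)(8 11)|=14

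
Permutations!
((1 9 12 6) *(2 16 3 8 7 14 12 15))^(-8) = ((1 9 15 2 16 3 8 7 14 12 6))^(-8) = (1 2 8 12 9 16 7 6 15 3 14)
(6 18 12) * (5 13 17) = (5 13 17)(6 18 12) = [0, 1, 2, 3, 4, 13, 18, 7, 8, 9, 10, 11, 6, 17, 14, 15, 16, 5, 12]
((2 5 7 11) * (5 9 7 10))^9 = (2 9 7 11)(5 10)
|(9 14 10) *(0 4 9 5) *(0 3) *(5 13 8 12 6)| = 11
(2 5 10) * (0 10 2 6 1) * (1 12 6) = (0 10 1)(2 5)(6 12) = [10, 0, 5, 3, 4, 2, 12, 7, 8, 9, 1, 11, 6]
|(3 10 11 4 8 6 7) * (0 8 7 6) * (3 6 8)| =|(0 3 10 11 4 7 6 8)| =8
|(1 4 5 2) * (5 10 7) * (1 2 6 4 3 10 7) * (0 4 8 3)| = 9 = |(0 4 7 5 6 8 3 10 1)|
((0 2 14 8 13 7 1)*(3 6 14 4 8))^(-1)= (0 1 7 13 8 4 2)(3 14 6)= ((0 2 4 8 13 7 1)(3 6 14))^(-1)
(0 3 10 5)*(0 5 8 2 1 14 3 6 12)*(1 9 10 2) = (0 6 12)(1 14 3 2 9 10 8) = [6, 14, 9, 2, 4, 5, 12, 7, 1, 10, 8, 11, 0, 13, 3]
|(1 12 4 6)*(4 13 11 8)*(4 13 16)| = 15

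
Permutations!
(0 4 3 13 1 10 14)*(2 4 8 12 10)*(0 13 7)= (0 8 12 10 14 13 1 2 4 3 7)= [8, 2, 4, 7, 3, 5, 6, 0, 12, 9, 14, 11, 10, 1, 13]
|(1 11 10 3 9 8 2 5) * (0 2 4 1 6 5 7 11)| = 10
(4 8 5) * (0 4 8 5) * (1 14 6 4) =(0 1 14 6 4 5 8) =[1, 14, 2, 3, 5, 8, 4, 7, 0, 9, 10, 11, 12, 13, 6]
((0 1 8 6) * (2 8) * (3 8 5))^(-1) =(0 6 8 3 5 2 1)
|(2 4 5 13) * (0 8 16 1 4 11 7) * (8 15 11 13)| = 20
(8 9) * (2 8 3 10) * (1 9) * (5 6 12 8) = (1 9 3 10 2 5 6 12 8) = [0, 9, 5, 10, 4, 6, 12, 7, 1, 3, 2, 11, 8]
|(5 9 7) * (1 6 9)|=5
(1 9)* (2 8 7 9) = (1 2 8 7 9) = [0, 2, 8, 3, 4, 5, 6, 9, 7, 1]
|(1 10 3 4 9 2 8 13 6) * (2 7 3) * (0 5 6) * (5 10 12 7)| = |(0 10 2 8 13)(1 12 7 3 4 9 5 6)| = 40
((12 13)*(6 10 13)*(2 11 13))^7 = (2 11 13 12 6 10)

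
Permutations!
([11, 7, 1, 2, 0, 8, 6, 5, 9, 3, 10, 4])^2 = [4, 5, 7, 1, 11, 9, 6, 8, 3, 2, 10, 0]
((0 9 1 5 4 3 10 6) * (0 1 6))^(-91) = ((0 9 6 1 5 4 3 10))^(-91) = (0 4 6 10 5 9 3 1)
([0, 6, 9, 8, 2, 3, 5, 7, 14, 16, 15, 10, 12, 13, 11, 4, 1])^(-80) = [0, 9, 15, 6, 10, 1, 16, 7, 5, 4, 14, 8, 12, 13, 3, 11, 2]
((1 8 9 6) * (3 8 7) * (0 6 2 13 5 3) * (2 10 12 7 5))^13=(0 5 9 7 1 8 12 6 3 10)(2 13)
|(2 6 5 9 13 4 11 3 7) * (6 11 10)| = |(2 11 3 7)(4 10 6 5 9 13)| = 12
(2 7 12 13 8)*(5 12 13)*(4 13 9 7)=[0, 1, 4, 3, 13, 12, 6, 9, 2, 7, 10, 11, 5, 8]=(2 4 13 8)(5 12)(7 9)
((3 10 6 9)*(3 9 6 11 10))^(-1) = ((10 11))^(-1) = (10 11)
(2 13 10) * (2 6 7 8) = (2 13 10 6 7 8) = [0, 1, 13, 3, 4, 5, 7, 8, 2, 9, 6, 11, 12, 10]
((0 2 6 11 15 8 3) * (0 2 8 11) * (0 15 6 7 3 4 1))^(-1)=((0 8 4 1)(2 7 3)(6 15 11))^(-1)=(0 1 4 8)(2 3 7)(6 11 15)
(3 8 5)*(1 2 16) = [0, 2, 16, 8, 4, 3, 6, 7, 5, 9, 10, 11, 12, 13, 14, 15, 1] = (1 2 16)(3 8 5)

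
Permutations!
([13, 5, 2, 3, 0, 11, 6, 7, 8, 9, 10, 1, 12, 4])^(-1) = (0 4 13)(1 11 5)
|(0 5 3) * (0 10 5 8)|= |(0 8)(3 10 5)|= 6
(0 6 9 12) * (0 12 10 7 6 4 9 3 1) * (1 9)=[4, 0, 2, 9, 1, 5, 3, 6, 8, 10, 7, 11, 12]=(12)(0 4 1)(3 9 10 7 6)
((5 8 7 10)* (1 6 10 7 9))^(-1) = ((1 6 10 5 8 9))^(-1) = (1 9 8 5 10 6)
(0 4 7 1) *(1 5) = (0 4 7 5 1) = [4, 0, 2, 3, 7, 1, 6, 5]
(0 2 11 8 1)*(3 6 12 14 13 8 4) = (0 2 11 4 3 6 12 14 13 8 1) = [2, 0, 11, 6, 3, 5, 12, 7, 1, 9, 10, 4, 14, 8, 13]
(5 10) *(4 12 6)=(4 12 6)(5 10)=[0, 1, 2, 3, 12, 10, 4, 7, 8, 9, 5, 11, 6]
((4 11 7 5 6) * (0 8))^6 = ((0 8)(4 11 7 5 6))^6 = (4 11 7 5 6)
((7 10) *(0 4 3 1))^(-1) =(0 1 3 4)(7 10)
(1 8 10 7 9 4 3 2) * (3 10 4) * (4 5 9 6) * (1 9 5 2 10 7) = (1 8 2 9 3 10)(4 7 6) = [0, 8, 9, 10, 7, 5, 4, 6, 2, 3, 1]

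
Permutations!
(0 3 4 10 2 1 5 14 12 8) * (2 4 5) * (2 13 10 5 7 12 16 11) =(0 3 7 12 8)(1 13 10 4 5 14 16 11 2) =[3, 13, 1, 7, 5, 14, 6, 12, 0, 9, 4, 2, 8, 10, 16, 15, 11]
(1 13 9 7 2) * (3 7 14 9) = (1 13 3 7 2)(9 14) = [0, 13, 1, 7, 4, 5, 6, 2, 8, 14, 10, 11, 12, 3, 9]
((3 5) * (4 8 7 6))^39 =((3 5)(4 8 7 6))^39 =(3 5)(4 6 7 8)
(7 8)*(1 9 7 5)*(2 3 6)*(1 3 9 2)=(1 2 9 7 8 5 3 6)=[0, 2, 9, 6, 4, 3, 1, 8, 5, 7]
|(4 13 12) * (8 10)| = 6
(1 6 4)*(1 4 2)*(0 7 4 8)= (0 7 4 8)(1 6 2)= [7, 6, 1, 3, 8, 5, 2, 4, 0]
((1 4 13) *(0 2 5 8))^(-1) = (0 8 5 2)(1 13 4)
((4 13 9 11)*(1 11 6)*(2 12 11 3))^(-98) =(1 3 2 12 11 4 13 9 6)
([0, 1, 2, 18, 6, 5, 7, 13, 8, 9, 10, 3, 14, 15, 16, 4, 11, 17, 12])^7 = (3 18 12 14 16 11)(4 7 15 6 13)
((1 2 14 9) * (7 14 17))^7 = (1 2 17 7 14 9) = ((1 2 17 7 14 9))^7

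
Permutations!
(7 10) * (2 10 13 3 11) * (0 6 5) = (0 6 5)(2 10 7 13 3 11) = [6, 1, 10, 11, 4, 0, 5, 13, 8, 9, 7, 2, 12, 3]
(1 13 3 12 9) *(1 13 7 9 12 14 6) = [0, 7, 2, 14, 4, 5, 1, 9, 8, 13, 10, 11, 12, 3, 6] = (1 7 9 13 3 14 6)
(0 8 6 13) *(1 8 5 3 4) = (0 5 3 4 1 8 6 13) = [5, 8, 2, 4, 1, 3, 13, 7, 6, 9, 10, 11, 12, 0]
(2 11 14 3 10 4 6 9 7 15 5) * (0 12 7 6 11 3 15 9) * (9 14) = (0 12 7 14 15 5 2 3 10 4 11 9 6) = [12, 1, 3, 10, 11, 2, 0, 14, 8, 6, 4, 9, 7, 13, 15, 5]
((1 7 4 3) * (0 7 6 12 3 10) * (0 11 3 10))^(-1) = (0 4 7)(1 3 11 10 12 6) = ((0 7 4)(1 6 12 10 11 3))^(-1)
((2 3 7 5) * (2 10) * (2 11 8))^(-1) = ((2 3 7 5 10 11 8))^(-1) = (2 8 11 10 5 7 3)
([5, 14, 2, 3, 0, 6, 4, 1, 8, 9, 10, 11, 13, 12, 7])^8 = (1 7 14)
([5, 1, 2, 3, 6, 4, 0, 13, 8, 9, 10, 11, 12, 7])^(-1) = (0 6 4 5)(7 13)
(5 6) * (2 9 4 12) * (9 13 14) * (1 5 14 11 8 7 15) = (1 5 6 14 9 4 12 2 13 11 8 7 15) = [0, 5, 13, 3, 12, 6, 14, 15, 7, 4, 10, 8, 2, 11, 9, 1]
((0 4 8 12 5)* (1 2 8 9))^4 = ((0 4 9 1 2 8 12 5))^4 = (0 2)(1 5)(4 8)(9 12)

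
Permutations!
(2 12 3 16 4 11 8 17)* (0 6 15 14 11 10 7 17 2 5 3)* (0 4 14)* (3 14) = [6, 1, 12, 16, 10, 14, 15, 17, 2, 9, 7, 8, 4, 13, 11, 0, 3, 5] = (0 6 15)(2 12 4 10 7 17 5 14 11 8)(3 16)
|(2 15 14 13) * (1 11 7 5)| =4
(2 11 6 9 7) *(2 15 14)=(2 11 6 9 7 15 14)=[0, 1, 11, 3, 4, 5, 9, 15, 8, 7, 10, 6, 12, 13, 2, 14]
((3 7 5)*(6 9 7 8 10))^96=(3 7 6 8 5 9 10)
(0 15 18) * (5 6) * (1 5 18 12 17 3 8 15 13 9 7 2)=(0 13 9 7 2 1 5 6 18)(3 8 15 12 17)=[13, 5, 1, 8, 4, 6, 18, 2, 15, 7, 10, 11, 17, 9, 14, 12, 16, 3, 0]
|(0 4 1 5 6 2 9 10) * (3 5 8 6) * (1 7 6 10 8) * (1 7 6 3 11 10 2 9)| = |(0 4 6 9 8 2 1 7 3 5 11 10)| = 12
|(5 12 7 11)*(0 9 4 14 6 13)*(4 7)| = |(0 9 7 11 5 12 4 14 6 13)| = 10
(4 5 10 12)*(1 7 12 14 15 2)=(1 7 12 4 5 10 14 15 2)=[0, 7, 1, 3, 5, 10, 6, 12, 8, 9, 14, 11, 4, 13, 15, 2]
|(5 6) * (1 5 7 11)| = 5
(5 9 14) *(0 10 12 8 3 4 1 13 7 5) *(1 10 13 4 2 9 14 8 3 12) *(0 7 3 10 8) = (0 13 3 2 9)(1 4 8 12 10)(5 14 7) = [13, 4, 9, 2, 8, 14, 6, 5, 12, 0, 1, 11, 10, 3, 7]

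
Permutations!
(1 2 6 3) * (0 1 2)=[1, 0, 6, 2, 4, 5, 3]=(0 1)(2 6 3)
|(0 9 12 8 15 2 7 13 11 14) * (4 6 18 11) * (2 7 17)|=|(0 9 12 8 15 7 13 4 6 18 11 14)(2 17)|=12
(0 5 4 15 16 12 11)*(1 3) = (0 5 4 15 16 12 11)(1 3) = [5, 3, 2, 1, 15, 4, 6, 7, 8, 9, 10, 0, 11, 13, 14, 16, 12]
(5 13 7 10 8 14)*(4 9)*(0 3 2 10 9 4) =(0 3 2 10 8 14 5 13 7 9) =[3, 1, 10, 2, 4, 13, 6, 9, 14, 0, 8, 11, 12, 7, 5]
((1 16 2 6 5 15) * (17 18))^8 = (18)(1 2 5)(6 15 16)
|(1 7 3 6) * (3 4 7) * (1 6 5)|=|(1 3 5)(4 7)|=6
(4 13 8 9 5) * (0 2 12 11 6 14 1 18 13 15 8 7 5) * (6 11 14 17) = (0 2 12 14 1 18 13 7 5 4 15 8 9)(6 17) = [2, 18, 12, 3, 15, 4, 17, 5, 9, 0, 10, 11, 14, 7, 1, 8, 16, 6, 13]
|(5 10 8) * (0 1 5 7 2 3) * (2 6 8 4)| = |(0 1 5 10 4 2 3)(6 8 7)| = 21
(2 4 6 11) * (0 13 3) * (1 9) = (0 13 3)(1 9)(2 4 6 11) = [13, 9, 4, 0, 6, 5, 11, 7, 8, 1, 10, 2, 12, 3]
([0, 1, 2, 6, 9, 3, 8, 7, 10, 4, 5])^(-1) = (3 5 10 8 6)(4 9)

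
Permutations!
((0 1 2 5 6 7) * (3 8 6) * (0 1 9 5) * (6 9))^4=(9)(0 2 1 7 6)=((0 6 7 1 2)(3 8 9 5))^4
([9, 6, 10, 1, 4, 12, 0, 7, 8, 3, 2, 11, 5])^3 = (0 1 9 6 3)(2 10)(5 12)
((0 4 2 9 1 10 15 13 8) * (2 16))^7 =((0 4 16 2 9 1 10 15 13 8))^7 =(0 15 9 4 13 1 16 8 10 2)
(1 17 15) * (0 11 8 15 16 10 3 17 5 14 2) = (0 11 8 15 1 5 14 2)(3 17 16 10) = [11, 5, 0, 17, 4, 14, 6, 7, 15, 9, 3, 8, 12, 13, 2, 1, 10, 16]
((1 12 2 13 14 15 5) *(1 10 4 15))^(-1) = (1 14 13 2 12)(4 10 5 15)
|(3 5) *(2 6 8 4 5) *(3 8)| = |(2 6 3)(4 5 8)| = 3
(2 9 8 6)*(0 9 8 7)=(0 9 7)(2 8 6)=[9, 1, 8, 3, 4, 5, 2, 0, 6, 7]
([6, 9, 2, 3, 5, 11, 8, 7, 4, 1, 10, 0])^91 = (0 6 8 4 5 11)(1 9)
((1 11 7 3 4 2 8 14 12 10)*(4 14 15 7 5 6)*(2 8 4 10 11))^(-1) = (1 10 6 5 11 12 14 3 7 15 8 4 2)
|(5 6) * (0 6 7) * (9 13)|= |(0 6 5 7)(9 13)|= 4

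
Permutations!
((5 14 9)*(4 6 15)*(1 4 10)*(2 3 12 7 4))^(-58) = ((1 2 3 12 7 4 6 15 10)(5 14 9))^(-58) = (1 4 2 6 3 15 12 10 7)(5 9 14)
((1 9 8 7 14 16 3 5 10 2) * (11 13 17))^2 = (1 8 14 3 10)(2 9 7 16 5)(11 17 13)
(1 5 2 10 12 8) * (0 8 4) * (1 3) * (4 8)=[4, 5, 10, 1, 0, 2, 6, 7, 3, 9, 12, 11, 8]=(0 4)(1 5 2 10 12 8 3)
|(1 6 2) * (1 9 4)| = |(1 6 2 9 4)| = 5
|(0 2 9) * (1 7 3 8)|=12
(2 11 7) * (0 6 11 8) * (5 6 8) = [8, 1, 5, 3, 4, 6, 11, 2, 0, 9, 10, 7] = (0 8)(2 5 6 11 7)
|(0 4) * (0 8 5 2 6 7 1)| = 8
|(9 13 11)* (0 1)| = 6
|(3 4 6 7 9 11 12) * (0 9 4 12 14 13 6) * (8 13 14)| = |(14)(0 9 11 8 13 6 7 4)(3 12)| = 8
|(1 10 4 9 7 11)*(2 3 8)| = |(1 10 4 9 7 11)(2 3 8)| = 6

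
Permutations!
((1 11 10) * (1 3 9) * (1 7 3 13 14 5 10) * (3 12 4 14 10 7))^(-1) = ((1 11)(3 9)(4 14 5 7 12)(10 13))^(-1) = (1 11)(3 9)(4 12 7 5 14)(10 13)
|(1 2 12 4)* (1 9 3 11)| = |(1 2 12 4 9 3 11)| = 7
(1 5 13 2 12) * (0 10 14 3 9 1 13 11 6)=(0 10 14 3 9 1 5 11 6)(2 12 13)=[10, 5, 12, 9, 4, 11, 0, 7, 8, 1, 14, 6, 13, 2, 3]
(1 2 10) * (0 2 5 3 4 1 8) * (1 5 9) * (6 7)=[2, 9, 10, 4, 5, 3, 7, 6, 0, 1, 8]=(0 2 10 8)(1 9)(3 4 5)(6 7)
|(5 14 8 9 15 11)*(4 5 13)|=|(4 5 14 8 9 15 11 13)|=8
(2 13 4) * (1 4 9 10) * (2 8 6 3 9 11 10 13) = (1 4 8 6 3 9 13 11 10) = [0, 4, 2, 9, 8, 5, 3, 7, 6, 13, 1, 10, 12, 11]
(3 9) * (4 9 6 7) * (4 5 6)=(3 4 9)(5 6 7)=[0, 1, 2, 4, 9, 6, 7, 5, 8, 3]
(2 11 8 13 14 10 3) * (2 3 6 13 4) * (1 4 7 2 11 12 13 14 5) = (1 4 11 8 7 2 12 13 5)(6 14 10) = [0, 4, 12, 3, 11, 1, 14, 2, 7, 9, 6, 8, 13, 5, 10]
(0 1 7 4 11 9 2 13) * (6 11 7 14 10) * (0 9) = (0 1 14 10 6 11)(2 13 9)(4 7) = [1, 14, 13, 3, 7, 5, 11, 4, 8, 2, 6, 0, 12, 9, 10]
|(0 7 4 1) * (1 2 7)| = 6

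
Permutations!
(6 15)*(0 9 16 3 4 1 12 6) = (0 9 16 3 4 1 12 6 15) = [9, 12, 2, 4, 1, 5, 15, 7, 8, 16, 10, 11, 6, 13, 14, 0, 3]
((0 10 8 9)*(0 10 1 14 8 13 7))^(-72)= (14)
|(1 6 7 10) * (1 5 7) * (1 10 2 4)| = 7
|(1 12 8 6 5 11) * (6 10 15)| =8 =|(1 12 8 10 15 6 5 11)|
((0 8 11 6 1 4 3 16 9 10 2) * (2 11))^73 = (0 8 2)(1 4 3 16 9 10 11 6)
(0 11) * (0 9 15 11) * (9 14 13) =(9 15 11 14 13) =[0, 1, 2, 3, 4, 5, 6, 7, 8, 15, 10, 14, 12, 9, 13, 11]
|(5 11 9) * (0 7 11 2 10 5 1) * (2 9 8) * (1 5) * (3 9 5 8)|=|(0 7 11 3 9 8 2 10 1)|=9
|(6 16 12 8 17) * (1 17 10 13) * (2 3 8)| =|(1 17 6 16 12 2 3 8 10 13)| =10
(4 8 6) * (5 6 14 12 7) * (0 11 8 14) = (0 11 8)(4 14 12 7 5 6) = [11, 1, 2, 3, 14, 6, 4, 5, 0, 9, 10, 8, 7, 13, 12]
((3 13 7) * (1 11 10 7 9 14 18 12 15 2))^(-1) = ((1 11 10 7 3 13 9 14 18 12 15 2))^(-1) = (1 2 15 12 18 14 9 13 3 7 10 11)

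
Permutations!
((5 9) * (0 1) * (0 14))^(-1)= ((0 1 14)(5 9))^(-1)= (0 14 1)(5 9)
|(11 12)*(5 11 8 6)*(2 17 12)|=7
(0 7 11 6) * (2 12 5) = [7, 1, 12, 3, 4, 2, 0, 11, 8, 9, 10, 6, 5] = (0 7 11 6)(2 12 5)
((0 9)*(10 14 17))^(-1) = (0 9)(10 17 14)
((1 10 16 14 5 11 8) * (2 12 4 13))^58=((1 10 16 14 5 11 8)(2 12 4 13))^58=(1 16 5 8 10 14 11)(2 4)(12 13)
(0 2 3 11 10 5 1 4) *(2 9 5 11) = [9, 4, 3, 2, 0, 1, 6, 7, 8, 5, 11, 10] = (0 9 5 1 4)(2 3)(10 11)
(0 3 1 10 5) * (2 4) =(0 3 1 10 5)(2 4) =[3, 10, 4, 1, 2, 0, 6, 7, 8, 9, 5]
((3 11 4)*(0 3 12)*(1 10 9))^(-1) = (0 12 4 11 3)(1 9 10)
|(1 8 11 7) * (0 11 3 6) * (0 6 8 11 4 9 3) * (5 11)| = 20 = |(0 4 9 3 8)(1 5 11 7)|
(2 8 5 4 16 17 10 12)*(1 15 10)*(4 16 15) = (1 4 15 10 12 2 8 5 16 17) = [0, 4, 8, 3, 15, 16, 6, 7, 5, 9, 12, 11, 2, 13, 14, 10, 17, 1]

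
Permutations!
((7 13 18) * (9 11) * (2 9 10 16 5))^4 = ((2 9 11 10 16 5)(7 13 18))^4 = (2 16 11)(5 10 9)(7 13 18)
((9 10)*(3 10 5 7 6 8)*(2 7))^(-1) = (2 5 9 10 3 8 6 7)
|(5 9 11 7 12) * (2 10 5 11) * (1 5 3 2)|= |(1 5 9)(2 10 3)(7 12 11)|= 3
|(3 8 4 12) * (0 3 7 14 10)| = 8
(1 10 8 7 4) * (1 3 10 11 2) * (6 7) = (1 11 2)(3 10 8 6 7 4) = [0, 11, 1, 10, 3, 5, 7, 4, 6, 9, 8, 2]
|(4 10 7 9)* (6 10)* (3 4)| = |(3 4 6 10 7 9)| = 6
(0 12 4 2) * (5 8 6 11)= (0 12 4 2)(5 8 6 11)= [12, 1, 0, 3, 2, 8, 11, 7, 6, 9, 10, 5, 4]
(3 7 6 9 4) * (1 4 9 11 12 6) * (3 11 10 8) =(1 4 11 12 6 10 8 3 7) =[0, 4, 2, 7, 11, 5, 10, 1, 3, 9, 8, 12, 6]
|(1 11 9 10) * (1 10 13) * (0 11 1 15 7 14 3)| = |(0 11 9 13 15 7 14 3)| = 8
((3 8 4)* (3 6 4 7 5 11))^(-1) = ((3 8 7 5 11)(4 6))^(-1) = (3 11 5 7 8)(4 6)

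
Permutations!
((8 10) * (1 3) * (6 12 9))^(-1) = ((1 3)(6 12 9)(8 10))^(-1) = (1 3)(6 9 12)(8 10)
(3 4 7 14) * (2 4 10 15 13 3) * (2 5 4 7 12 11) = (2 7 14 5 4 12 11)(3 10 15 13) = [0, 1, 7, 10, 12, 4, 6, 14, 8, 9, 15, 2, 11, 3, 5, 13]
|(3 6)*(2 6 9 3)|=|(2 6)(3 9)|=2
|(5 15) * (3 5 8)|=4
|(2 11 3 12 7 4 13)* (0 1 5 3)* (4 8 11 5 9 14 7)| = |(0 1 9 14 7 8 11)(2 5 3 12 4 13)| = 42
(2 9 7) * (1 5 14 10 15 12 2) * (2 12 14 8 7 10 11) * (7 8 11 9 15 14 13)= [0, 5, 15, 3, 4, 11, 6, 1, 8, 10, 14, 2, 12, 7, 9, 13]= (1 5 11 2 15 13 7)(9 10 14)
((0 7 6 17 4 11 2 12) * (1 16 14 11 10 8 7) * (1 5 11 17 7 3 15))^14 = ((0 5 11 2 12)(1 16 14 17 4 10 8 3 15)(6 7))^14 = (0 12 2 11 5)(1 10 16 8 14 3 17 15 4)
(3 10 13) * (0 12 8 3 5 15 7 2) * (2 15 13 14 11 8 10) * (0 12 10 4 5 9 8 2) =(0 10 14 11 2 12 4 5 13 9 8 3)(7 15) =[10, 1, 12, 0, 5, 13, 6, 15, 3, 8, 14, 2, 4, 9, 11, 7]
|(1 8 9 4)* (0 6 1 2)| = 7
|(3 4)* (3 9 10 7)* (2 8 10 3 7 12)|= |(2 8 10 12)(3 4 9)|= 12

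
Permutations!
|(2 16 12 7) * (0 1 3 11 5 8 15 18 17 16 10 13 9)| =|(0 1 3 11 5 8 15 18 17 16 12 7 2 10 13 9)| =16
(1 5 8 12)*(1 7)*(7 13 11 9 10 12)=(1 5 8 7)(9 10 12 13 11)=[0, 5, 2, 3, 4, 8, 6, 1, 7, 10, 12, 9, 13, 11]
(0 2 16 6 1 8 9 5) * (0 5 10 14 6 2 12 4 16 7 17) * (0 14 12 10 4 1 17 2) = (0 10 12 1 8 9 4 16)(2 7)(6 17 14) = [10, 8, 7, 3, 16, 5, 17, 2, 9, 4, 12, 11, 1, 13, 6, 15, 0, 14]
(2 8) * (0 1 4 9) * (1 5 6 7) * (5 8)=(0 8 2 5 6 7 1 4 9)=[8, 4, 5, 3, 9, 6, 7, 1, 2, 0]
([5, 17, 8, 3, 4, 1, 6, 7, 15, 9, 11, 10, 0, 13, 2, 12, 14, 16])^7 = [8, 12, 17, 3, 4, 15, 6, 7, 16, 9, 11, 10, 2, 13, 1, 14, 5, 0]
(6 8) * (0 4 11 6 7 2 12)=(0 4 11 6 8 7 2 12)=[4, 1, 12, 3, 11, 5, 8, 2, 7, 9, 10, 6, 0]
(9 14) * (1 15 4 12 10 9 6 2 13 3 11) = [0, 15, 13, 11, 12, 5, 2, 7, 8, 14, 9, 1, 10, 3, 6, 4] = (1 15 4 12 10 9 14 6 2 13 3 11)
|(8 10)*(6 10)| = 3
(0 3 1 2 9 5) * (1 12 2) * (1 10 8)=(0 3 12 2 9 5)(1 10 8)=[3, 10, 9, 12, 4, 0, 6, 7, 1, 5, 8, 11, 2]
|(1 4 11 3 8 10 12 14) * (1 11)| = 6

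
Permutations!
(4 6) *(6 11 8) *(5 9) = (4 11 8 6)(5 9) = [0, 1, 2, 3, 11, 9, 4, 7, 6, 5, 10, 8]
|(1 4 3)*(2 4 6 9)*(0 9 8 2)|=|(0 9)(1 6 8 2 4 3)|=6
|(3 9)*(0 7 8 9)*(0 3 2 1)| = 6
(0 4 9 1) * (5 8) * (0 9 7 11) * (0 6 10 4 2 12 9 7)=(0 2 12 9 1 7 11 6 10 4)(5 8)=[2, 7, 12, 3, 0, 8, 10, 11, 5, 1, 4, 6, 9]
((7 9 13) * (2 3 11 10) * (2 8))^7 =(2 11 8 3 10)(7 9 13)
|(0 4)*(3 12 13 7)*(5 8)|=4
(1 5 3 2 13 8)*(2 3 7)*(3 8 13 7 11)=[0, 5, 7, 8, 4, 11, 6, 2, 1, 9, 10, 3, 12, 13]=(13)(1 5 11 3 8)(2 7)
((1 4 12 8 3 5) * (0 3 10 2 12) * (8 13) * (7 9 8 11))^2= (0 5 4 3 1)(2 13 7 8)(9 10 12 11)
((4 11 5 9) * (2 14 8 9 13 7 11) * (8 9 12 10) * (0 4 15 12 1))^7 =(0 10 9 4 8 15 2 1 12 14)(5 11 7 13) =((0 4 2 14 9 15 12 10 8 1)(5 13 7 11))^7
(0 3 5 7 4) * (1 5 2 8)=(0 3 2 8 1 5 7 4)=[3, 5, 8, 2, 0, 7, 6, 4, 1]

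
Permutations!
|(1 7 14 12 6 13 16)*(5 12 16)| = |(1 7 14 16)(5 12 6 13)| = 4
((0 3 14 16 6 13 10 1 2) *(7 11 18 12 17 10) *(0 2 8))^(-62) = (0 18 14 17 6 1 7)(3 12 16 10 13 8 11)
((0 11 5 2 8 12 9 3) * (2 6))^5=(0 8 11 12 5 9 6 3 2)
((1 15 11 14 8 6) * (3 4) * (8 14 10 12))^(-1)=((1 15 11 10 12 8 6)(3 4))^(-1)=(1 6 8 12 10 11 15)(3 4)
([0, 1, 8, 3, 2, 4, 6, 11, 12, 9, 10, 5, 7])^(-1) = [0, 1, 4, 3, 5, 11, 6, 12, 2, 9, 10, 7, 8]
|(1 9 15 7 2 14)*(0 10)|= |(0 10)(1 9 15 7 2 14)|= 6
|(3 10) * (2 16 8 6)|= |(2 16 8 6)(3 10)|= 4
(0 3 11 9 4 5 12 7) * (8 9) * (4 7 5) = (0 3 11 8 9 7)(5 12) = [3, 1, 2, 11, 4, 12, 6, 0, 9, 7, 10, 8, 5]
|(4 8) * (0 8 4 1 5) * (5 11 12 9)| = |(0 8 1 11 12 9 5)| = 7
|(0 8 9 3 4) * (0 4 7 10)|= 6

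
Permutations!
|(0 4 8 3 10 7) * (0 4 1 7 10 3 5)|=6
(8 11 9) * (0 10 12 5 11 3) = (0 10 12 5 11 9 8 3) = [10, 1, 2, 0, 4, 11, 6, 7, 3, 8, 12, 9, 5]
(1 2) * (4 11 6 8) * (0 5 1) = (0 5 1 2)(4 11 6 8) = [5, 2, 0, 3, 11, 1, 8, 7, 4, 9, 10, 6]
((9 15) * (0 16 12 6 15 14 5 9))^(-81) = (0 15 6 12 16)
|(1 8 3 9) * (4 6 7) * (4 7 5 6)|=4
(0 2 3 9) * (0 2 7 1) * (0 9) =(0 7 1 9 2 3) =[7, 9, 3, 0, 4, 5, 6, 1, 8, 2]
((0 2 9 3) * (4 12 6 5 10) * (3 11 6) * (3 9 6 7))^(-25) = ((0 2 6 5 10 4 12 9 11 7 3))^(-25) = (0 11 4 6 3 9 10 2 7 12 5)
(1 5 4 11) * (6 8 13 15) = (1 5 4 11)(6 8 13 15) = [0, 5, 2, 3, 11, 4, 8, 7, 13, 9, 10, 1, 12, 15, 14, 6]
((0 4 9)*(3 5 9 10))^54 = ((0 4 10 3 5 9))^54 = (10)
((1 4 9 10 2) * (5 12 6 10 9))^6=(1 2 10 6 12 5 4)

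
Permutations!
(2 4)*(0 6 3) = [6, 1, 4, 0, 2, 5, 3] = (0 6 3)(2 4)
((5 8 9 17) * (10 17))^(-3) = (5 9 17 8 10)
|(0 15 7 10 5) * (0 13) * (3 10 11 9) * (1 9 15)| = |(0 1 9 3 10 5 13)(7 11 15)| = 21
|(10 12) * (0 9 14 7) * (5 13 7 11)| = 14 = |(0 9 14 11 5 13 7)(10 12)|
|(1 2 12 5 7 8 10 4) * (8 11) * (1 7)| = 20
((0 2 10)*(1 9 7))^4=((0 2 10)(1 9 7))^4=(0 2 10)(1 9 7)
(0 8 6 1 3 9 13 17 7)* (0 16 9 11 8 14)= [14, 3, 2, 11, 4, 5, 1, 16, 6, 13, 10, 8, 12, 17, 0, 15, 9, 7]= (0 14)(1 3 11 8 6)(7 16 9 13 17)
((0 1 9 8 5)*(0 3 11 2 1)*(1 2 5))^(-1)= (1 8 9)(3 5 11)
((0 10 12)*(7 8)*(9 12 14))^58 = ((0 10 14 9 12)(7 8))^58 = (0 9 10 12 14)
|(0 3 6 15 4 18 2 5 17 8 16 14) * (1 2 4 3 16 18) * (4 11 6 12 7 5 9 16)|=|(0 4 1 2 9 16 14)(3 12 7 5 17 8 18 11 6 15)|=70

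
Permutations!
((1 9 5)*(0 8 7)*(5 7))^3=(0 1)(5 7)(8 9)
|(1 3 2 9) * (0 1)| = 5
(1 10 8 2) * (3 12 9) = (1 10 8 2)(3 12 9) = [0, 10, 1, 12, 4, 5, 6, 7, 2, 3, 8, 11, 9]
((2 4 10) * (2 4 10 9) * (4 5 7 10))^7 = ((2 4 9)(5 7 10))^7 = (2 4 9)(5 7 10)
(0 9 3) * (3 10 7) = (0 9 10 7 3) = [9, 1, 2, 0, 4, 5, 6, 3, 8, 10, 7]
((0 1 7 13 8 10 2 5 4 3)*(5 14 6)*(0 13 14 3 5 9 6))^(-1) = (0 14 7 1)(2 10 8 13 3)(4 5)(6 9)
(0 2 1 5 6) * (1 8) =(0 2 8 1 5 6) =[2, 5, 8, 3, 4, 6, 0, 7, 1]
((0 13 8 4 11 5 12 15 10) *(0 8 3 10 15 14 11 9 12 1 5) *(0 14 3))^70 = ((15)(0 13)(1 5)(3 10 8 4 9 12)(11 14))^70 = (15)(3 9 8)(4 10 12)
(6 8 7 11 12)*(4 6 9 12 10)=(4 6 8 7 11 10)(9 12)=[0, 1, 2, 3, 6, 5, 8, 11, 7, 12, 4, 10, 9]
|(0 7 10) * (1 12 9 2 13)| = 15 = |(0 7 10)(1 12 9 2 13)|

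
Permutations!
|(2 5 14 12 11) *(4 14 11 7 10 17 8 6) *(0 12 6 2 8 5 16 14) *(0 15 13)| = 15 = |(0 12 7 10 17 5 11 8 2 16 14 6 4 15 13)|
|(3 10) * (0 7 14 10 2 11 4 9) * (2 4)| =|(0 7 14 10 3 4 9)(2 11)| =14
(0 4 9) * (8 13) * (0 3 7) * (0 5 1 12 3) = (0 4 9)(1 12 3 7 5)(8 13) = [4, 12, 2, 7, 9, 1, 6, 5, 13, 0, 10, 11, 3, 8]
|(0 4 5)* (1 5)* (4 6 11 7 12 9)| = 9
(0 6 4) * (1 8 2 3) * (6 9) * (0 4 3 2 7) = (0 9 6 3 1 8 7) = [9, 8, 2, 1, 4, 5, 3, 0, 7, 6]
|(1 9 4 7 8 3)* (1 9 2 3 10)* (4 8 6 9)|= |(1 2 3 4 7 6 9 8 10)|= 9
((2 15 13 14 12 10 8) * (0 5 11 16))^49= ((0 5 11 16)(2 15 13 14 12 10 8))^49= (0 5 11 16)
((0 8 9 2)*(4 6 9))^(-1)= (0 2 9 6 4 8)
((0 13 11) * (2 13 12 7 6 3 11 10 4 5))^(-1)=((0 12 7 6 3 11)(2 13 10 4 5))^(-1)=(0 11 3 6 7 12)(2 5 4 10 13)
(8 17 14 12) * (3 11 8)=[0, 1, 2, 11, 4, 5, 6, 7, 17, 9, 10, 8, 3, 13, 12, 15, 16, 14]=(3 11 8 17 14 12)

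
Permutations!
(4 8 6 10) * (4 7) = (4 8 6 10 7) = [0, 1, 2, 3, 8, 5, 10, 4, 6, 9, 7]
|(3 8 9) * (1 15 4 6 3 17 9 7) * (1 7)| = |(1 15 4 6 3 8)(9 17)| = 6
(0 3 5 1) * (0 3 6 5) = (0 6 5 1 3) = [6, 3, 2, 0, 4, 1, 5]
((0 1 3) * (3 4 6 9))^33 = ((0 1 4 6 9 3))^33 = (0 6)(1 9)(3 4)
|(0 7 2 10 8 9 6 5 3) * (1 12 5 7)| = 30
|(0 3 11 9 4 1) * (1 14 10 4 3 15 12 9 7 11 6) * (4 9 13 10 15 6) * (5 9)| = |(0 6 1)(3 4 14 15 12 13 10 5 9)(7 11)| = 18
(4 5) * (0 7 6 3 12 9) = (0 7 6 3 12 9)(4 5) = [7, 1, 2, 12, 5, 4, 3, 6, 8, 0, 10, 11, 9]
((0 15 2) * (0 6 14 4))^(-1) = ((0 15 2 6 14 4))^(-1) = (0 4 14 6 2 15)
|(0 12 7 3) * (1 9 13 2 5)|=|(0 12 7 3)(1 9 13 2 5)|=20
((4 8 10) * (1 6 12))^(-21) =((1 6 12)(4 8 10))^(-21) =(12)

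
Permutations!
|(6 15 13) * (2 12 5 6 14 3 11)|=9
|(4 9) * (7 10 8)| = |(4 9)(7 10 8)| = 6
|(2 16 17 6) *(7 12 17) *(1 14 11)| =6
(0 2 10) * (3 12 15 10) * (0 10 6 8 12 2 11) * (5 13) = (0 11)(2 3)(5 13)(6 8 12 15) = [11, 1, 3, 2, 4, 13, 8, 7, 12, 9, 10, 0, 15, 5, 14, 6]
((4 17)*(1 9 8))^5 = ((1 9 8)(4 17))^5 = (1 8 9)(4 17)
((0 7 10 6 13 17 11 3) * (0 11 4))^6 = ((0 7 10 6 13 17 4)(3 11))^6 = (0 4 17 13 6 10 7)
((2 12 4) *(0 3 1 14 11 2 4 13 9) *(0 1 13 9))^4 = (0 3 13)(1 12 11)(2 14 9)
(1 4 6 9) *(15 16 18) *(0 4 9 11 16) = (0 4 6 11 16 18 15)(1 9) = [4, 9, 2, 3, 6, 5, 11, 7, 8, 1, 10, 16, 12, 13, 14, 0, 18, 17, 15]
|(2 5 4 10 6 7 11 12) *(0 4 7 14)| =5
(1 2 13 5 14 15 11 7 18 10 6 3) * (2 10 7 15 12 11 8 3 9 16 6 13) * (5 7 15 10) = (1 5 14 12 11 10 13 7 18 15 8 3)(6 9 16) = [0, 5, 2, 1, 4, 14, 9, 18, 3, 16, 13, 10, 11, 7, 12, 8, 6, 17, 15]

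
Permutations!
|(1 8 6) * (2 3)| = |(1 8 6)(2 3)| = 6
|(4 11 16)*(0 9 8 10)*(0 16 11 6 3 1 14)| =10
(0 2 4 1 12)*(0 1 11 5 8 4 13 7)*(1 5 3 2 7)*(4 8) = (0 7)(1 12 5 4 11 3 2 13) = [7, 12, 13, 2, 11, 4, 6, 0, 8, 9, 10, 3, 5, 1]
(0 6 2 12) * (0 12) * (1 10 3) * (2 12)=(0 6 12 2)(1 10 3)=[6, 10, 0, 1, 4, 5, 12, 7, 8, 9, 3, 11, 2]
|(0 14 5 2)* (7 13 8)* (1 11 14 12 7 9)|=|(0 12 7 13 8 9 1 11 14 5 2)|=11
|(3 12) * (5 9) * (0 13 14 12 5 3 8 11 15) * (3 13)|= |(0 3 5 9 13 14 12 8 11 15)|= 10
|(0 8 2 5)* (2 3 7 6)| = |(0 8 3 7 6 2 5)| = 7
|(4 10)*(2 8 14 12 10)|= 6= |(2 8 14 12 10 4)|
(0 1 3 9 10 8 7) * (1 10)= (0 10 8 7)(1 3 9)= [10, 3, 2, 9, 4, 5, 6, 0, 7, 1, 8]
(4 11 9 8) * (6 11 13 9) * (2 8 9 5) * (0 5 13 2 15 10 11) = (0 5 15 10 11 6)(2 8 4) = [5, 1, 8, 3, 2, 15, 0, 7, 4, 9, 11, 6, 12, 13, 14, 10]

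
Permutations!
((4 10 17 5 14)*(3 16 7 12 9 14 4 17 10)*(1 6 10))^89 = (1 10 6)(3 4 5 17 14 9 12 7 16)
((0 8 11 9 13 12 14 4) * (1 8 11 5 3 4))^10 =(0 4 3 5 8 1 14 12 13 9 11)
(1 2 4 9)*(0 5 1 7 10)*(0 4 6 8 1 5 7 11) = (0 7 10 4 9 11)(1 2 6 8) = [7, 2, 6, 3, 9, 5, 8, 10, 1, 11, 4, 0]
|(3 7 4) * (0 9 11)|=3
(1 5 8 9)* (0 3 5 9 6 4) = [3, 9, 2, 5, 0, 8, 4, 7, 6, 1] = (0 3 5 8 6 4)(1 9)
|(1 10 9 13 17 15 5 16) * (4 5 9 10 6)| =20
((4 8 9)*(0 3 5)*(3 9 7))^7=((0 9 4 8 7 3 5))^7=(9)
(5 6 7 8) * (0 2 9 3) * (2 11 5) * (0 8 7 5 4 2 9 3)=(0 11 4 2 3 8 9)(5 6)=[11, 1, 3, 8, 2, 6, 5, 7, 9, 0, 10, 4]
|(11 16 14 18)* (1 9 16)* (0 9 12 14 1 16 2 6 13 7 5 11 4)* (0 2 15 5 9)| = |(1 12 14 18 4 2 6 13 7 9 15 5 11 16)| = 14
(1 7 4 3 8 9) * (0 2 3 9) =(0 2 3 8)(1 7 4 9) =[2, 7, 3, 8, 9, 5, 6, 4, 0, 1]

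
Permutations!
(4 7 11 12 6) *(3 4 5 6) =[0, 1, 2, 4, 7, 6, 5, 11, 8, 9, 10, 12, 3] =(3 4 7 11 12)(5 6)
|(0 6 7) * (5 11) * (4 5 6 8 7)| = |(0 8 7)(4 5 11 6)| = 12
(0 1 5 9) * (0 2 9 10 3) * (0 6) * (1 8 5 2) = [8, 2, 9, 6, 4, 10, 0, 7, 5, 1, 3] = (0 8 5 10 3 6)(1 2 9)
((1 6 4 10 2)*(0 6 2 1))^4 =(0 1 4)(2 10 6)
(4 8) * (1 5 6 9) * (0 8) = [8, 5, 2, 3, 0, 6, 9, 7, 4, 1] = (0 8 4)(1 5 6 9)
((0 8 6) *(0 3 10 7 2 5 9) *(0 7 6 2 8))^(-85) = ((2 5 9 7 8)(3 10 6))^(-85) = (3 6 10)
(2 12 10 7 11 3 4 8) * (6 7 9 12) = (2 6 7 11 3 4 8)(9 12 10) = [0, 1, 6, 4, 8, 5, 7, 11, 2, 12, 9, 3, 10]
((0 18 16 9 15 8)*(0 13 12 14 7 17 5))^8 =(0 14 15)(5 12 9)(7 8 18)(13 16 17) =((0 18 16 9 15 8 13 12 14 7 17 5))^8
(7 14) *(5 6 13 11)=(5 6 13 11)(7 14)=[0, 1, 2, 3, 4, 6, 13, 14, 8, 9, 10, 5, 12, 11, 7]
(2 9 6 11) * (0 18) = (0 18)(2 9 6 11) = [18, 1, 9, 3, 4, 5, 11, 7, 8, 6, 10, 2, 12, 13, 14, 15, 16, 17, 0]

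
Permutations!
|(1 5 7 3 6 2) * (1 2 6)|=|(1 5 7 3)|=4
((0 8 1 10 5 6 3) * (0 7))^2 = (0 1 5 3)(6 7 8 10)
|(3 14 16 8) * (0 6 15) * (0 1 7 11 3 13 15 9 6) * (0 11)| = 10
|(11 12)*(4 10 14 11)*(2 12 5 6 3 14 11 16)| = |(2 12 4 10 11 5 6 3 14 16)| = 10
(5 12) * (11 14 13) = (5 12)(11 14 13) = [0, 1, 2, 3, 4, 12, 6, 7, 8, 9, 10, 14, 5, 11, 13]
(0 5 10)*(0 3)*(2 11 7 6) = [5, 1, 11, 0, 4, 10, 2, 6, 8, 9, 3, 7] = (0 5 10 3)(2 11 7 6)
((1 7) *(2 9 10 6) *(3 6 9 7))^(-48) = (10)(1 6 7 3 2)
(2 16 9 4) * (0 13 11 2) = (0 13 11 2 16 9 4) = [13, 1, 16, 3, 0, 5, 6, 7, 8, 4, 10, 2, 12, 11, 14, 15, 9]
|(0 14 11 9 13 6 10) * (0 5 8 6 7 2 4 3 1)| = 20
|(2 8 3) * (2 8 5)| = |(2 5)(3 8)| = 2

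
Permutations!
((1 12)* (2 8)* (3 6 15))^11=(1 12)(2 8)(3 15 6)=((1 12)(2 8)(3 6 15))^11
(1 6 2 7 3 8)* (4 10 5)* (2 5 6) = (1 2 7 3 8)(4 10 6 5) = [0, 2, 7, 8, 10, 4, 5, 3, 1, 9, 6]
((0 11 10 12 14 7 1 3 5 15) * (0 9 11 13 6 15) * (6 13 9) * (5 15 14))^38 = (0 11 12)(1 15 14)(3 6 7)(5 9 10)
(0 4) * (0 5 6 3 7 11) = (0 4 5 6 3 7 11) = [4, 1, 2, 7, 5, 6, 3, 11, 8, 9, 10, 0]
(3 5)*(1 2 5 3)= [0, 2, 5, 3, 4, 1]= (1 2 5)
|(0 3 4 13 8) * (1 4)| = 6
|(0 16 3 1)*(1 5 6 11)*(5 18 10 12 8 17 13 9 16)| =|(0 5 6 11 1)(3 18 10 12 8 17 13 9 16)| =45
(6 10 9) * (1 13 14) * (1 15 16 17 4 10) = (1 13 14 15 16 17 4 10 9 6) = [0, 13, 2, 3, 10, 5, 1, 7, 8, 6, 9, 11, 12, 14, 15, 16, 17, 4]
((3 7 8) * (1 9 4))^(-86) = (1 9 4)(3 7 8)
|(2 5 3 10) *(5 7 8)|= |(2 7 8 5 3 10)|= 6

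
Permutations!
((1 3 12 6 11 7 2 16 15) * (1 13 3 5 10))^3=((1 5 10)(2 16 15 13 3 12 6 11 7))^3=(2 13 6)(3 11 16)(7 15 12)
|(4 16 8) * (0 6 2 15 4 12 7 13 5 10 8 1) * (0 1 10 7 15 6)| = |(2 6)(4 16 10 8 12 15)(5 7 13)| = 6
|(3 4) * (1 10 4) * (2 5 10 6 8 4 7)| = |(1 6 8 4 3)(2 5 10 7)| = 20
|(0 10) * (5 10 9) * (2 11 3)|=12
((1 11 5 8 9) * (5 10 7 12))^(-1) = (1 9 8 5 12 7 10 11)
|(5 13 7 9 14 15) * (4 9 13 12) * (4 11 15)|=12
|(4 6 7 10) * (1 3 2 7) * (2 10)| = |(1 3 10 4 6)(2 7)| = 10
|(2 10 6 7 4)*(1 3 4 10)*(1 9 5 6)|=|(1 3 4 2 9 5 6 7 10)|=9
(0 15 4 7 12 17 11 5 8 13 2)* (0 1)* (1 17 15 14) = [14, 0, 17, 3, 7, 8, 6, 12, 13, 9, 10, 5, 15, 2, 1, 4, 16, 11] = (0 14 1)(2 17 11 5 8 13)(4 7 12 15)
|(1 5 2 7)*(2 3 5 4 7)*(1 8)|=|(1 4 7 8)(3 5)|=4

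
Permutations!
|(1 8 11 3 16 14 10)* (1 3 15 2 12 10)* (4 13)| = |(1 8 11 15 2 12 10 3 16 14)(4 13)| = 10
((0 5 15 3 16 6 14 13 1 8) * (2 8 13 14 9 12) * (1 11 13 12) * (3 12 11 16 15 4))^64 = (1 6 13)(9 16 11)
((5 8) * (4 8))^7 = (4 8 5)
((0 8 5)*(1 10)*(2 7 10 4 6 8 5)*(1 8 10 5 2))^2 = ((0 2 7 5)(1 4 6 10 8))^2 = (0 7)(1 6 8 4 10)(2 5)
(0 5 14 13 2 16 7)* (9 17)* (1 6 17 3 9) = [5, 6, 16, 9, 4, 14, 17, 0, 8, 3, 10, 11, 12, 2, 13, 15, 7, 1] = (0 5 14 13 2 16 7)(1 6 17)(3 9)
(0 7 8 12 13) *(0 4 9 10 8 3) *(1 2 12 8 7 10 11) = (0 10 7 3)(1 2 12 13 4 9 11) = [10, 2, 12, 0, 9, 5, 6, 3, 8, 11, 7, 1, 13, 4]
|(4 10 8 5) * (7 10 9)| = 6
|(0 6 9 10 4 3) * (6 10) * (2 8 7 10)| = 14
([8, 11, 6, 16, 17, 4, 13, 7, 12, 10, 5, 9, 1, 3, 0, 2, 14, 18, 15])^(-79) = (0 15 11 3 4 8 2 9 16 17 12 6 10 14 18 1 13 5)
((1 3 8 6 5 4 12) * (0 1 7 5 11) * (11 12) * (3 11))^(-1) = ((0 1 11)(3 8 6 12 7 5 4))^(-1) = (0 11 1)(3 4 5 7 12 6 8)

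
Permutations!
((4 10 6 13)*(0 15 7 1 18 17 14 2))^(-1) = ((0 15 7 1 18 17 14 2)(4 10 6 13))^(-1) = (0 2 14 17 18 1 7 15)(4 13 6 10)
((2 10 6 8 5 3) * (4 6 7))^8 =(10)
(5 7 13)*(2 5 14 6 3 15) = (2 5 7 13 14 6 3 15) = [0, 1, 5, 15, 4, 7, 3, 13, 8, 9, 10, 11, 12, 14, 6, 2]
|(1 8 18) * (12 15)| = 6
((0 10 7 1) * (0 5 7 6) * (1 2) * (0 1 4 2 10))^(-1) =((1 5 7 10 6)(2 4))^(-1) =(1 6 10 7 5)(2 4)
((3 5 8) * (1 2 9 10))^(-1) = (1 10 9 2)(3 8 5)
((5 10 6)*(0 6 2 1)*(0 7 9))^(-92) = (0 2)(1 6)(5 7)(9 10)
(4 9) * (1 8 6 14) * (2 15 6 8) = [0, 2, 15, 3, 9, 5, 14, 7, 8, 4, 10, 11, 12, 13, 1, 6] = (1 2 15 6 14)(4 9)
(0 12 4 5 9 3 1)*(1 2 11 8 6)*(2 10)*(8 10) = [12, 0, 11, 8, 5, 9, 1, 7, 6, 3, 2, 10, 4] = (0 12 4 5 9 3 8 6 1)(2 11 10)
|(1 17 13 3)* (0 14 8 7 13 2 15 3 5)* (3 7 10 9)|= |(0 14 8 10 9 3 1 17 2 15 7 13 5)|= 13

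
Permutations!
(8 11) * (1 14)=(1 14)(8 11)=[0, 14, 2, 3, 4, 5, 6, 7, 11, 9, 10, 8, 12, 13, 1]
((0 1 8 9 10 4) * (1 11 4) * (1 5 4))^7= (0 4 5 10 9 8 1 11)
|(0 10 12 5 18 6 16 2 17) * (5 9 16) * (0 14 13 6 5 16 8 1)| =|(0 10 12 9 8 1)(2 17 14 13 6 16)(5 18)| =6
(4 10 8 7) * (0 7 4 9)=(0 7 9)(4 10 8)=[7, 1, 2, 3, 10, 5, 6, 9, 4, 0, 8]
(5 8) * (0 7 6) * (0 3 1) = (0 7 6 3 1)(5 8) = [7, 0, 2, 1, 4, 8, 3, 6, 5]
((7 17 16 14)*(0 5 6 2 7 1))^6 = (0 16 2)(1 17 6)(5 14 7) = ((0 5 6 2 7 17 16 14 1))^6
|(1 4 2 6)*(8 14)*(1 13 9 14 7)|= 9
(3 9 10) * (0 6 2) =(0 6 2)(3 9 10) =[6, 1, 0, 9, 4, 5, 2, 7, 8, 10, 3]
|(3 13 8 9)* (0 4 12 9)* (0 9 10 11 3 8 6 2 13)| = 6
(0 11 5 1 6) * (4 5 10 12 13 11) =(0 4 5 1 6)(10 12 13 11) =[4, 6, 2, 3, 5, 1, 0, 7, 8, 9, 12, 10, 13, 11]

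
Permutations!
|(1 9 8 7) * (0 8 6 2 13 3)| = 9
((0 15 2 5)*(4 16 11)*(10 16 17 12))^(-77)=(0 5 2 15)(4 17 12 10 16 11)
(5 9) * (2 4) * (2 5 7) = (2 4 5 9 7) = [0, 1, 4, 3, 5, 9, 6, 2, 8, 7]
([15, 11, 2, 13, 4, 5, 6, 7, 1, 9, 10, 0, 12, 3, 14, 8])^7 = (0 8 11 15 1)(3 13)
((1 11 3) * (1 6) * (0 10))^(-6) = (1 3)(6 11)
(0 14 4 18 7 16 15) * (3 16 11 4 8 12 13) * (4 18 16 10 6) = (0 14 8 12 13 3 10 6 4 16 15)(7 11 18) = [14, 1, 2, 10, 16, 5, 4, 11, 12, 9, 6, 18, 13, 3, 8, 0, 15, 17, 7]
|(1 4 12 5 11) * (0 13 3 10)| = |(0 13 3 10)(1 4 12 5 11)| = 20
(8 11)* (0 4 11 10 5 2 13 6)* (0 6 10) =(0 4 11 8)(2 13 10 5) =[4, 1, 13, 3, 11, 2, 6, 7, 0, 9, 5, 8, 12, 10]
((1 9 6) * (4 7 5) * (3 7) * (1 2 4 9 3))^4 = (1 9)(2 7)(3 6)(4 5)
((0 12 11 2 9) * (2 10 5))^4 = ((0 12 11 10 5 2 9))^4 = (0 5 12 2 11 9 10)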